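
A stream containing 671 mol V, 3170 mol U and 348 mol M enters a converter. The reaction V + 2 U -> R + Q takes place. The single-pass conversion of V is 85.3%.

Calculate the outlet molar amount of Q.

V reacted = 0.853 × 671 = 572.4 mol; ν_V = −1, so ξ = 572.4/1 = 572.4 mol.
Outlet amounts (n = n₀ + ν ξ):
  V: 671 − 1(572.4) = 98.64
  U: 3170 − 2(572.4) = 2025
  R: 0 + 1(572.4) = 572.4
  Q: 0 + 1(572.4) = 572.4
  M: 348 (inert)

572 mol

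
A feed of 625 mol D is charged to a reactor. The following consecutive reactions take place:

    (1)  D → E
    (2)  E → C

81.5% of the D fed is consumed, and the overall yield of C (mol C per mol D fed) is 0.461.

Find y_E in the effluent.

Conversion of D: D consumed = 1ξ₁ = 0.815 × 625 → ξ₁ = 509.4 mol.
Yield of C: 1ξ₂ / 625 = 0.461 → ξ₂ = 288.1 mol.
Outlet amounts (n = n₀ + Σ ν·ξ):
  D: 625 − 1(509.4) = 115.6
  E: 0 + 1(509.4) − 1(288.1) = 221.2
  C: 0 + 1(288.1) = 288.1
Total out = 625 mol; y_E = 221.2 / 625 = 0.354.

0.354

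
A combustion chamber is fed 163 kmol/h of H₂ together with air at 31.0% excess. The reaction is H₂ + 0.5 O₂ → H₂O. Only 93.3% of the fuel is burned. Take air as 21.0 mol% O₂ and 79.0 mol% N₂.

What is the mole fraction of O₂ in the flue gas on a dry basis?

0.0693

Stoichiometric O₂ = 0.5 × 163 = 81.5 kmol/h; O₂ fed = 81.5 × 1.310 = 106.8 kmol/h.
N₂ fed = 106.8 × 79/21 = 401.6 kmol/h.
Fuel reacted = 0.933 × 163 → ξ = 152.1 kmol/h.
Outlet (n = n₀ + ν ξ):
  H₂: 163 − 1(152.1) = 10.92
  O₂: 106.8 − 0.5(152.1) = 30.73
  N₂: 401.6 (inert)
  H₂O: 0 + 1(152.1) = 152.1
Dry total = 443.3 kmol/h; y_O₂ (dry) = 30.73 / 443.3 = 0.06931.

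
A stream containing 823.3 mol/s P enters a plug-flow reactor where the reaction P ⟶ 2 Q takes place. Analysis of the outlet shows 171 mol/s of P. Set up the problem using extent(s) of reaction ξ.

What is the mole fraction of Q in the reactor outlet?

For P: n = n₀ − 1ξ → 171 = 823.3 − 1ξ, giving ξ = 652.3 mol/s.
Outlet amounts (n = n₀ + ν ξ):
  P: 823.3 − 1(652.3) = 171
  Q: 0 + 2(652.3) = 1305
Total out = 1476 mol/s; y_Q = 1305 / 1476 = 0.8841.

0.884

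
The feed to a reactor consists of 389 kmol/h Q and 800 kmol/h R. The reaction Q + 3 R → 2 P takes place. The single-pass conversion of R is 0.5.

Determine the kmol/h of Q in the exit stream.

256 kmol/h

R reacted = 0.5 × 800 = 400 kmol/h; ν_R = −3, so ξ = 400/3 = 133.3 kmol/h.
Outlet amounts (n = n₀ + ν ξ):
  Q: 389 − 1(133.3) = 255.7
  R: 800 − 3(133.3) = 400
  P: 0 + 2(133.3) = 266.7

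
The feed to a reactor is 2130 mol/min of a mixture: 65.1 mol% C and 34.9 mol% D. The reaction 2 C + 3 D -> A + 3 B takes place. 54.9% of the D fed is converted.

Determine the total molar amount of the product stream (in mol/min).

1990 mol/min

D reacted = 0.549 × 743.4 = 408.1 mol/min; ν_D = −3, so ξ = 408.1/3 = 136 mol/min.
Outlet amounts (n = n₀ + ν ξ):
  C: 1387 − 2(136) = 1115
  D: 743.4 − 3(136) = 335.3
  A: 0 + 1(136) = 136
  B: 0 + 3(136) = 408.1
Total out = 1115 + 335.3 + 136 + 408.1 = 1994 mol/min.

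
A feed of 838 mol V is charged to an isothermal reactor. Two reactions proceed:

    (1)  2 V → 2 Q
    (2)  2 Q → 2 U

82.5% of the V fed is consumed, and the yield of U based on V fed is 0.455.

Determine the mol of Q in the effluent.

Conversion of V: V consumed = 2ξ₁ = 0.825 × 838 → ξ₁ = 345.7 mol.
Yield of U: 2ξ₂ / 838 = 0.455 → ξ₂ = 190.6 mol.
Outlet amounts (n = n₀ + Σ ν·ξ):
  V: 838 − 2(345.7) = 146.7
  Q: 0 + 2(345.7) − 2(190.6) = 310.1
  U: 0 + 2(190.6) = 381.3

310 mol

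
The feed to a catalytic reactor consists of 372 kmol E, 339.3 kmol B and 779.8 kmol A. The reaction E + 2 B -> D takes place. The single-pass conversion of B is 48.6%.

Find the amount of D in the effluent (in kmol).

82.4 kmol

B reacted = 0.486 × 339.3 = 164.9 kmol; ν_B = −2, so ξ = 164.9/2 = 82.45 kmol.
Outlet amounts (n = n₀ + ν ξ):
  E: 372 − 1(82.45) = 289.6
  B: 339.3 − 2(82.45) = 174.4
  D: 0 + 1(82.45) = 82.45
  A: 779.8 (inert)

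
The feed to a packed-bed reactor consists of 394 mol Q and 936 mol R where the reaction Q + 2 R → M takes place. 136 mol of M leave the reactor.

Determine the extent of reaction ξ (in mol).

For M: n = n₀ + 1ξ → 136 = 0 + 1ξ, giving ξ = 136 mol.
Outlet amounts (n = n₀ + ν ξ):
  Q: 394 − 1(136) = 258
  R: 936 − 2(136) = 664
  M: 0 + 1(136) = 136

ξ = 136 mol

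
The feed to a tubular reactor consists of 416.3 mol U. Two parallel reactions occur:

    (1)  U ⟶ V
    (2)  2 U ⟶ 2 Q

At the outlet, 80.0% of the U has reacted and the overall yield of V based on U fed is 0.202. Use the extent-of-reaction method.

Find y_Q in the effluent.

0.598

Yield of V: 1ξ₁ / 416.3 = 0.202 → ξ₁ = 84.09 mol.
Conversion of U: 1ξ₁ + 2ξ₂ = 0.8 × 416.3 = 333 → ξ₂ = 124.5 mol.
Outlet amounts (n = n₀ + Σ ν·ξ):
  U: 416.3 − 1(84.09) − 2(124.5) = 83.26
  V: 0 + 1(84.09) = 84.09
  Q: 0 + 2(124.5) = 248.9
Total out = 416.3 mol; y_Q = 248.9 / 416.3 = 0.598.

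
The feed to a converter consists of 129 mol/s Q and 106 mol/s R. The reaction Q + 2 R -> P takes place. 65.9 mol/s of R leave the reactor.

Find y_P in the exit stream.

0.103

For R: n = n₀ − 2ξ → 65.9 = 106 − 2ξ, giving ξ = 20.05 mol/s.
Outlet amounts (n = n₀ + ν ξ):
  Q: 129 − 1(20.05) = 109
  R: 106 − 2(20.05) = 65.9
  P: 0 + 1(20.05) = 20.05
Total out = 194.9 mol/s; y_P = 20.05 / 194.9 = 0.1029.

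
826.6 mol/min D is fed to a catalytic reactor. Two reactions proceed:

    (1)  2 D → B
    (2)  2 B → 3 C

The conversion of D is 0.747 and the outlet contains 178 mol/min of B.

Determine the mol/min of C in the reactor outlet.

196 mol/min

Conversion of D: D consumed = 2ξ₁ = 0.747 × 826.6 → ξ₁ = 308.7 mol/min.
B balance: n_B = 0 + 1ξ₁ − 2ξ₂ = 178 → ξ₂ = (1·308.7 − 178)/2 = 65.37 mol/min.
Outlet amounts (n = n₀ + Σ ν·ξ):
  D: 826.6 − 2(308.7) = 209.1
  B: 0 + 1(308.7) − 2(65.37) = 178
  C: 0 + 3(65.37) = 196.1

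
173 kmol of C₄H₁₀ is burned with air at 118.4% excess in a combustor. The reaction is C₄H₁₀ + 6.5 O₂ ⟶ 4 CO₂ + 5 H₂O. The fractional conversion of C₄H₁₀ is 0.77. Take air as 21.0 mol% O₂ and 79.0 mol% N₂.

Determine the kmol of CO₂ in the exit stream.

533 kmol

Stoichiometric O₂ = 6.5 × 173 = 1124 kmol; O₂ fed = 1124 × 2.184 = 2456 kmol.
N₂ fed = 2456 × 79/21 = 9239 kmol.
Fuel reacted = 0.77 × 173 → ξ = 133.2 kmol.
Outlet (n = n₀ + ν ξ):
  C₄H₁₀: 173 − 1(133.2) = 39.79
  O₂: 2456 − 6.5(133.2) = 1590
  N₂: 9239 (inert)
  CO₂: 0 + 4(133.2) = 532.8
  H₂O: 0 + 5(133.2) = 666.1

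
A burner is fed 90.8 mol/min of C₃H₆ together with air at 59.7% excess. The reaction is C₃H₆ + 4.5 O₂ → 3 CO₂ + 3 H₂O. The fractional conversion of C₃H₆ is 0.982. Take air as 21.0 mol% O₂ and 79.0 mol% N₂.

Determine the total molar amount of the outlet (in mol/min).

Stoichiometric O₂ = 4.5 × 90.8 = 408.6 mol/min; O₂ fed = 408.6 × 1.597 = 652.5 mol/min.
N₂ fed = 652.5 × 79/21 = 2455 mol/min.
Fuel reacted = 0.982 × 90.8 → ξ = 89.17 mol/min.
Outlet (n = n₀ + ν ξ):
  C₃H₆: 90.8 − 1(89.17) = 1.634
  O₂: 652.5 − 4.5(89.17) = 251.3
  N₂: 2455 (inert)
  CO₂: 0 + 3(89.17) = 267.5
  H₂O: 0 + 3(89.17) = 267.5
Total out = 1.634 + 251.3 + 2455 + 267.5 + 267.5 = 3243 mol/min.

3240 mol/min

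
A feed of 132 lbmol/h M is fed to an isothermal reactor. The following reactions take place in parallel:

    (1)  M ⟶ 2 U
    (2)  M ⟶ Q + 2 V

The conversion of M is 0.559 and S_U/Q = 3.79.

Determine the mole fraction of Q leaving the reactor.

Conversion of M: M consumed = 0.559 × 132 = 73.79 lbmol/h = 1ξ₁ + 1ξ₂.
Selectivity: 2ξ₁ / (1ξ₂) = 3.79 → ξ₁ = 1.895 ξ₂.
Substitute: (1·1.895 + 1) ξ₂ = 73.79 → ξ₂ = 25.49 lbmol/h, ξ₁ = 48.3 lbmol/h.
Outlet amounts (n = n₀ + Σ ν·ξ):
  M: 132 − 1(48.3) − 1(25.49) = 58.21
  U: 0 + 2(48.3) = 96.6
  Q: 0 + 1(25.49) = 25.49
  V: 0 + 2(25.49) = 50.98
Total out = 231.3 lbmol/h; y_Q = 25.49 / 231.3 = 0.1102.

0.11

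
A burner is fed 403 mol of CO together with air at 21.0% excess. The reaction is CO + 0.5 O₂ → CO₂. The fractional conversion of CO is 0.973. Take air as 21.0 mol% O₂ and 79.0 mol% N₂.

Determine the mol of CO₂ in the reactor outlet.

Stoichiometric O₂ = 0.5 × 403 = 201.5 mol; O₂ fed = 201.5 × 1.210 = 243.8 mol.
N₂ fed = 243.8 × 79/21 = 917.2 mol.
Fuel reacted = 0.973 × 403 → ξ = 392.1 mol.
Outlet (n = n₀ + ν ξ):
  CO: 403 − 1(392.1) = 10.88
  O₂: 243.8 − 0.5(392.1) = 47.76
  N₂: 917.2 (inert)
  CO₂: 0 + 1(392.1) = 392.1

392 mol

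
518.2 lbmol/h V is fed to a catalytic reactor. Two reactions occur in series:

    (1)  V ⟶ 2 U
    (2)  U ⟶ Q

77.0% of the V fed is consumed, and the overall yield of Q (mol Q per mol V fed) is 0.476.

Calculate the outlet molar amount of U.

551 lbmol/h

Conversion of V: V consumed = 1ξ₁ = 0.77 × 518.2 → ξ₁ = 399 lbmol/h.
Yield of Q: 1ξ₂ / 518.2 = 0.476 → ξ₂ = 246.7 lbmol/h.
Outlet amounts (n = n₀ + Σ ν·ξ):
  V: 518.2 − 1(399) = 119.2
  U: 0 + 2(399) − 1(246.7) = 551.4
  Q: 0 + 1(246.7) = 246.7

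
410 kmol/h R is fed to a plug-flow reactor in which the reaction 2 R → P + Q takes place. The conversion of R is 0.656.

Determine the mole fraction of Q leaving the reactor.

0.328

R reacted = 0.656 × 410 = 269 kmol/h; ν_R = −2, so ξ = 269/2 = 134.5 kmol/h.
Outlet amounts (n = n₀ + ν ξ):
  R: 410 − 2(134.5) = 141
  P: 0 + 1(134.5) = 134.5
  Q: 0 + 1(134.5) = 134.5
Total out = 410 kmol/h; y_Q = 134.5 / 410 = 0.328.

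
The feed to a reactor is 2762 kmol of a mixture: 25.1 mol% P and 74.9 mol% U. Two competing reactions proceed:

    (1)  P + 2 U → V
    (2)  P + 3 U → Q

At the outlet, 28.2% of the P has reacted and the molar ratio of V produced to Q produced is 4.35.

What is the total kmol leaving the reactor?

2330 kmol

Conversion of P: P consumed = 0.282 × 693.3 = 195.5 kmol = 1ξ₁ + 1ξ₂.
Selectivity: 1ξ₁ / (1ξ₂) = 4.35 → ξ₁ = 4.35 ξ₂.
Substitute: (1·4.35 + 1) ξ₂ = 195.5 → ξ₂ = 36.54 kmol, ξ₁ = 159 kmol.
Outlet amounts (n = n₀ + Σ ν·ξ):
  P: 693.3 − 1(159) − 1(36.54) = 497.8
  U: 2069 − 2(159) − 3(36.54) = 1641
  V: 0 + 1(159) = 159
  Q: 0 + 1(36.54) = 36.54
Total out = 497.8 + 1641 + 159 + 36.54 = 2334 kmol.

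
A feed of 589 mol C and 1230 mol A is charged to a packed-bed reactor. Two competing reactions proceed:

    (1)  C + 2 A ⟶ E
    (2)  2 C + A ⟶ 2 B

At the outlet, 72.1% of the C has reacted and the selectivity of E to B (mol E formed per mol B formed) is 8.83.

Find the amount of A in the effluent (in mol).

445 mol

Conversion of C: C consumed = 0.721 × 589 = 424.7 mol = 1ξ₁ + 2ξ₂.
Selectivity: 1ξ₁ / (2ξ₂) = 8.83 → ξ₁ = 17.66 ξ₂.
Substitute: (1·17.66 + 2) ξ₂ = 424.7 → ξ₂ = 21.6 mol, ξ₁ = 381.5 mol.
Outlet amounts (n = n₀ + Σ ν·ξ):
  C: 589 − 1(381.5) − 2(21.6) = 164.3
  A: 1230 − 2(381.5) − 1(21.6) = 445.5
  E: 0 + 1(381.5) = 381.5
  B: 0 + 2(21.6) = 43.2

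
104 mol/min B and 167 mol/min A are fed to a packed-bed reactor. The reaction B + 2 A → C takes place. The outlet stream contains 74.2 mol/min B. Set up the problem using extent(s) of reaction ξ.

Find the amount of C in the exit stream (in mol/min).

29.8 mol/min

For B: n = n₀ − 1ξ → 74.2 = 104 − 1ξ, giving ξ = 29.8 mol/min.
Outlet amounts (n = n₀ + ν ξ):
  B: 104 − 1(29.8) = 74.2
  A: 167 − 2(29.8) = 107.4
  C: 0 + 1(29.8) = 29.8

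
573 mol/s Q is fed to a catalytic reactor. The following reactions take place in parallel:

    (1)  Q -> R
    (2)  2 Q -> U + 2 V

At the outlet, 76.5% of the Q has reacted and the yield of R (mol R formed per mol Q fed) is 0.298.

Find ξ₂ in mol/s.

Yield of R: 1ξ₁ / 573 = 0.298 → ξ₁ = 170.8 mol/s.
Conversion of Q: 1ξ₁ + 2ξ₂ = 0.765 × 573 = 438.3 → ξ₂ = 133.8 mol/s.
Outlet amounts (n = n₀ + Σ ν·ξ):
  Q: 573 − 1(170.8) − 2(133.8) = 134.7
  R: 0 + 1(170.8) = 170.8
  U: 0 + 1(133.8) = 133.8
  V: 0 + 2(133.8) = 267.6

ξ₂ = 134 mol/s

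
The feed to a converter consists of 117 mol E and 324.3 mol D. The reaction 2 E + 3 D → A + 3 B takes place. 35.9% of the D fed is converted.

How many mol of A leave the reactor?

D reacted = 0.359 × 324.3 = 116.4 mol; ν_D = −3, so ξ = 116.4/3 = 38.81 mol.
Outlet amounts (n = n₀ + ν ξ):
  E: 117 − 2(38.81) = 39.38
  D: 324.3 − 3(38.81) = 207.9
  A: 0 + 1(38.81) = 38.81
  B: 0 + 3(38.81) = 116.4

38.8 mol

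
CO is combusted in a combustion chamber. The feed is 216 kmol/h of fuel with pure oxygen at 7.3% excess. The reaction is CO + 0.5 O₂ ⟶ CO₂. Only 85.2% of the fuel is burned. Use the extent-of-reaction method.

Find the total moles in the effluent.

240 kmol/h

Stoichiometric O₂ = 0.5 × 216 = 108 kmol/h; O₂ fed = 108 × 1.073 = 115.9 kmol/h.
Fuel reacted = 0.852 × 216 → ξ = 184 kmol/h.
Outlet (n = n₀ + ν ξ):
  CO: 216 − 1(184) = 31.97
  O₂: 115.9 − 0.5(184) = 23.87
  CO₂: 0 + 1(184) = 184
Total out = 31.97 + 23.87 + 184 = 239.9 kmol/h.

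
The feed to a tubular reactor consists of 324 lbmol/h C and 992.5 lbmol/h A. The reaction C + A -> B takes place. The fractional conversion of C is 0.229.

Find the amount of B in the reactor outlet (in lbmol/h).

C reacted = 0.229 × 324 = 74.2 lbmol/h; ν_C = −1, so ξ = 74.2/1 = 74.2 lbmol/h.
Outlet amounts (n = n₀ + ν ξ):
  C: 324 − 1(74.2) = 249.8
  A: 992.5 − 1(74.2) = 918.3
  B: 0 + 1(74.2) = 74.2

74.2 lbmol/h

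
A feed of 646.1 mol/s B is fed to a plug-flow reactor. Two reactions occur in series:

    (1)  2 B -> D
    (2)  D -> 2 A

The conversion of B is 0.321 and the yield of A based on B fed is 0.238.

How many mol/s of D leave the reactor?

26.8 mol/s

Conversion of B: B consumed = 2ξ₁ = 0.321 × 646.1 → ξ₁ = 103.7 mol/s.
Yield of A: 2ξ₂ / 646.1 = 0.238 → ξ₂ = 76.89 mol/s.
Outlet amounts (n = n₀ + Σ ν·ξ):
  B: 646.1 − 2(103.7) = 438.7
  D: 0 + 1(103.7) − 1(76.89) = 26.81
  A: 0 + 2(76.89) = 153.8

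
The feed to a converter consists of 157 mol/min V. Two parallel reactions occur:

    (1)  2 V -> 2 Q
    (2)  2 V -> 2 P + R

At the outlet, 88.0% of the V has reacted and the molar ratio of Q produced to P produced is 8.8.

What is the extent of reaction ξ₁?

ξ₁ = 62 mol/min

Conversion of V: V consumed = 0.88 × 157 = 138.2 mol/min = 2ξ₁ + 2ξ₂.
Selectivity: 2ξ₁ / (2ξ₂) = 8.8 → ξ₁ = 8.8 ξ₂.
Substitute: (2·8.8 + 2) ξ₂ = 138.2 → ξ₂ = 7.049 mol/min, ξ₁ = 62.03 mol/min.
Outlet amounts (n = n₀ + Σ ν·ξ):
  V: 157 − 2(62.03) − 2(7.049) = 18.84
  Q: 0 + 2(62.03) = 124.1
  P: 0 + 2(7.049) = 14.1
  R: 0 + 1(7.049) = 7.049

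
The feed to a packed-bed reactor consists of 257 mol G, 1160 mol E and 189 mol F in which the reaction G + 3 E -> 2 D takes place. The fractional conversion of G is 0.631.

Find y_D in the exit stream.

G reacted = 0.631 × 257 = 162.2 mol; ν_G = −1, so ξ = 162.2/1 = 162.2 mol.
Outlet amounts (n = n₀ + ν ξ):
  G: 257 − 1(162.2) = 94.83
  E: 1160 − 3(162.2) = 673.5
  D: 0 + 2(162.2) = 324.3
  F: 189 (inert)
Total out = 1282 mol; y_D = 324.3 / 1282 = 0.2531.

0.253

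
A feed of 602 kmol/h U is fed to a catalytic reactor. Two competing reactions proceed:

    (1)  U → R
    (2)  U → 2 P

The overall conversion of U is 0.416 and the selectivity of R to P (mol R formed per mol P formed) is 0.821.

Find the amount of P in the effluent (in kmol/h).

190 kmol/h

Conversion of U: U consumed = 0.416 × 602 = 250.4 kmol/h = 1ξ₁ + 1ξ₂.
Selectivity: 1ξ₁ / (2ξ₂) = 0.821 → ξ₁ = 1.642 ξ₂.
Substitute: (1·1.642 + 1) ξ₂ = 250.4 → ξ₂ = 94.79 kmol/h, ξ₁ = 155.6 kmol/h.
Outlet amounts (n = n₀ + Σ ν·ξ):
  U: 602 − 1(155.6) − 1(94.79) = 351.6
  R: 0 + 1(155.6) = 155.6
  P: 0 + 2(94.79) = 189.6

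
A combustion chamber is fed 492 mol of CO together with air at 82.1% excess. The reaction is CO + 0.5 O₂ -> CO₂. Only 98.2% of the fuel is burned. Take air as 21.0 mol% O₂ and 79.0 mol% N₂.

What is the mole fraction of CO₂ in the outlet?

0.203

Stoichiometric O₂ = 0.5 × 492 = 246 mol; O₂ fed = 246 × 1.821 = 448 mol.
N₂ fed = 448 × 79/21 = 1685 mol.
Fuel reacted = 0.982 × 492 → ξ = 483.1 mol.
Outlet (n = n₀ + ν ξ):
  CO: 492 − 1(483.1) = 8.856
  O₂: 448 − 0.5(483.1) = 206.4
  N₂: 1685 (inert)
  CO₂: 0 + 1(483.1) = 483.1
Total out = 2384 mol; y_CO₂ = 483.1 / 2384 = 0.2027.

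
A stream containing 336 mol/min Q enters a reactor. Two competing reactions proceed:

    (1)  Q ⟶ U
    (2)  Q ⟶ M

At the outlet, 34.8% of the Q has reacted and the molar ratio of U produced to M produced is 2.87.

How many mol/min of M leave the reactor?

Conversion of Q: Q consumed = 0.348 × 336 = 116.9 mol/min = 1ξ₁ + 1ξ₂.
Selectivity: 1ξ₁ / (1ξ₂) = 2.87 → ξ₁ = 2.87 ξ₂.
Substitute: (1·2.87 + 1) ξ₂ = 116.9 → ξ₂ = 30.21 mol/min, ξ₁ = 86.71 mol/min.
Outlet amounts (n = n₀ + Σ ν·ξ):
  Q: 336 − 1(86.71) − 1(30.21) = 219.1
  U: 0 + 1(86.71) = 86.71
  M: 0 + 1(30.21) = 30.21

30.2 mol/min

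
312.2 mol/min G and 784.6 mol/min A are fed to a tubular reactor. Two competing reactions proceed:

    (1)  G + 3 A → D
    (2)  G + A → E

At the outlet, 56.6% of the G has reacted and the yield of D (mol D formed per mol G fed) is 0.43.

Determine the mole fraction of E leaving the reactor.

Yield of D: 1ξ₁ / 312.2 = 0.43 → ξ₁ = 134.2 mol/min.
Conversion of G: 1ξ₁ + 1ξ₂ = 0.566 × 312.2 = 176.7 → ξ₂ = 42.46 mol/min.
Outlet amounts (n = n₀ + Σ ν·ξ):
  G: 312.2 − 1(134.2) − 1(42.46) = 135.5
  A: 784.6 − 3(134.2) − 1(42.46) = 339.4
  D: 0 + 1(134.2) = 134.2
  E: 0 + 1(42.46) = 42.46
Total out = 651.6 mol/min; y_E = 42.46 / 651.6 = 0.06516.

0.0652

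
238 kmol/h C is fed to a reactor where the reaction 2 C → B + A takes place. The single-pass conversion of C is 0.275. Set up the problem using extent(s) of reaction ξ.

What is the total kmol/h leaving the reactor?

238 kmol/h

C reacted = 0.275 × 238 = 65.45 kmol/h; ν_C = −2, so ξ = 65.45/2 = 32.73 kmol/h.
Outlet amounts (n = n₀ + ν ξ):
  C: 238 − 2(32.73) = 172.6
  B: 0 + 1(32.73) = 32.73
  A: 0 + 1(32.73) = 32.73
Total out = 172.6 + 32.73 + 32.73 = 238 kmol/h.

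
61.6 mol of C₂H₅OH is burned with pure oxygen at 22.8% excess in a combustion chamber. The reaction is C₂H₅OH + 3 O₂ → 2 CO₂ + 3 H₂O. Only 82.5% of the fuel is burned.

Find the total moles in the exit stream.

339 mol

Stoichiometric O₂ = 3 × 61.6 = 184.8 mol; O₂ fed = 184.8 × 1.228 = 226.9 mol.
Fuel reacted = 0.825 × 61.6 → ξ = 50.82 mol.
Outlet (n = n₀ + ν ξ):
  C₂H₅OH: 61.6 − 1(50.82) = 10.78
  O₂: 226.9 − 3(50.82) = 74.47
  CO₂: 0 + 2(50.82) = 101.6
  H₂O: 0 + 3(50.82) = 152.5
Total out = 10.78 + 74.47 + 101.6 + 152.5 = 339.4 mol.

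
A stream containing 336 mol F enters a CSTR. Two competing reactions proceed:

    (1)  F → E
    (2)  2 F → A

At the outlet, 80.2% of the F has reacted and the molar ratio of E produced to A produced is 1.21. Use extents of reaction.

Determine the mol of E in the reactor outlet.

Conversion of F: F consumed = 0.802 × 336 = 269.5 mol = 1ξ₁ + 2ξ₂.
Selectivity: 1ξ₁ / (1ξ₂) = 1.21 → ξ₁ = 1.21 ξ₂.
Substitute: (1·1.21 + 2) ξ₂ = 269.5 → ξ₂ = 83.95 mol, ξ₁ = 101.6 mol.
Outlet amounts (n = n₀ + Σ ν·ξ):
  F: 336 − 1(101.6) − 2(83.95) = 66.53
  E: 0 + 1(101.6) = 101.6
  A: 0 + 1(83.95) = 83.95

102 mol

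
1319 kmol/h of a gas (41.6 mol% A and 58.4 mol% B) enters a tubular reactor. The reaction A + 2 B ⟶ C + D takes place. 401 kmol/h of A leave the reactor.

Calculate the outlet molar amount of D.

148 kmol/h

For A: n = n₀ − 1ξ → 401 = 548.7 − 1ξ, giving ξ = 147.7 kmol/h.
Outlet amounts (n = n₀ + ν ξ):
  A: 548.7 − 1(147.7) = 401
  B: 770.3 − 2(147.7) = 474.9
  C: 0 + 1(147.7) = 147.7
  D: 0 + 1(147.7) = 147.7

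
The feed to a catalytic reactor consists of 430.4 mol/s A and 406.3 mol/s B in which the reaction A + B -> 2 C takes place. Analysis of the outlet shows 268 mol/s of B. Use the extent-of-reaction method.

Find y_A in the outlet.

For B: n = n₀ − 1ξ → 268 = 406.3 − 1ξ, giving ξ = 138.3 mol/s.
Outlet amounts (n = n₀ + ν ξ):
  A: 430.4 − 1(138.3) = 292.1
  B: 406.3 − 1(138.3) = 268
  C: 0 + 2(138.3) = 276.6
Total out = 836.7 mol/s; y_A = 292.1 / 836.7 = 0.3491.

0.349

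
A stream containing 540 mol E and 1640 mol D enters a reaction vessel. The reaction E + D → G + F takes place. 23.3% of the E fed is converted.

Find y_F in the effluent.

E reacted = 0.233 × 540 = 125.8 mol; ν_E = −1, so ξ = 125.8/1 = 125.8 mol.
Outlet amounts (n = n₀ + ν ξ):
  E: 540 − 1(125.8) = 414.2
  D: 1640 − 1(125.8) = 1514
  G: 0 + 1(125.8) = 125.8
  F: 0 + 1(125.8) = 125.8
Total out = 2180 mol; y_F = 125.8 / 2180 = 0.05772.

0.0577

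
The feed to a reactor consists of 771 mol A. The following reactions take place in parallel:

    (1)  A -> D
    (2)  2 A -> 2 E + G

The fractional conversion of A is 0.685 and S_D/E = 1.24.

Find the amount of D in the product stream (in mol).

292 mol

Conversion of A: A consumed = 0.685 × 771 = 528.1 mol = 1ξ₁ + 2ξ₂.
Selectivity: 1ξ₁ / (2ξ₂) = 1.24 → ξ₁ = 2.48 ξ₂.
Substitute: (1·2.48 + 2) ξ₂ = 528.1 → ξ₂ = 117.9 mol, ξ₁ = 292.4 mol.
Outlet amounts (n = n₀ + Σ ν·ξ):
  A: 771 − 1(292.4) − 2(117.9) = 242.9
  D: 0 + 1(292.4) = 292.4
  E: 0 + 2(117.9) = 235.8
  G: 0 + 1(117.9) = 117.9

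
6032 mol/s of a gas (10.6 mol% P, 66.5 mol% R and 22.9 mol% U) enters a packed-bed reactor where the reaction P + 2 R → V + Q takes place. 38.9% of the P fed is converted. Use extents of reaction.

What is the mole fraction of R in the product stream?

0.608

P reacted = 0.389 × 639.4 = 248.7 mol/s; ν_P = −1, so ξ = 248.7/1 = 248.7 mol/s.
Outlet amounts (n = n₀ + ν ξ):
  P: 639.4 − 1(248.7) = 390.7
  R: 4011 − 2(248.7) = 3514
  V: 0 + 1(248.7) = 248.7
  Q: 0 + 1(248.7) = 248.7
  U: 1381 (inert)
Total out = 5783 mol/s; y_R = 3514 / 5783 = 0.6076.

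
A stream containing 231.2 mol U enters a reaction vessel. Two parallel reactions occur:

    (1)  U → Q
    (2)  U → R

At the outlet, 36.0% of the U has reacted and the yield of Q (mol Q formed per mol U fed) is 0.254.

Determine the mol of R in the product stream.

24.5 mol

Yield of Q: 1ξ₁ / 231.2 = 0.254 → ξ₁ = 58.72 mol.
Conversion of U: 1ξ₁ + 1ξ₂ = 0.36 × 231.2 = 83.23 → ξ₂ = 24.51 mol.
Outlet amounts (n = n₀ + Σ ν·ξ):
  U: 231.2 − 1(58.72) − 1(24.51) = 148
  Q: 0 + 1(58.72) = 58.72
  R: 0 + 1(24.51) = 24.51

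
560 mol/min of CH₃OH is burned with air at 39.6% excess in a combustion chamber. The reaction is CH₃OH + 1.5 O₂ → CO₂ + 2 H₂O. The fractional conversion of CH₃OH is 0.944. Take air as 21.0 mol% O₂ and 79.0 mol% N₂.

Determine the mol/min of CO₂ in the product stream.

Stoichiometric O₂ = 1.5 × 560 = 840 mol/min; O₂ fed = 840 × 1.396 = 1173 mol/min.
N₂ fed = 1173 × 79/21 = 4411 mol/min.
Fuel reacted = 0.944 × 560 → ξ = 528.6 mol/min.
Outlet (n = n₀ + ν ξ):
  CH₃OH: 560 − 1(528.6) = 31.36
  O₂: 1173 − 1.5(528.6) = 379.7
  N₂: 4411 (inert)
  CO₂: 0 + 1(528.6) = 528.6
  H₂O: 0 + 2(528.6) = 1057

529 mol/min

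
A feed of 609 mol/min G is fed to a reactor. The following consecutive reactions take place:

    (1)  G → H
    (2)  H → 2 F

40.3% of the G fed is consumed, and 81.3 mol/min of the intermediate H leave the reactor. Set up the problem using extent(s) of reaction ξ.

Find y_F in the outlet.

Conversion of G: G consumed = 1ξ₁ = 0.403 × 609 → ξ₁ = 245.4 mol/min.
H balance: n_H = 0 + 1ξ₁ − 1ξ₂ = 81.3 → ξ₂ = (1·245.4 − 81.3)/1 = 164.1 mol/min.
Outlet amounts (n = n₀ + Σ ν·ξ):
  G: 609 − 1(245.4) = 363.6
  H: 0 + 1(245.4) − 1(164.1) = 81.3
  F: 0 + 2(164.1) = 328.3
Total out = 773.1 mol/min; y_F = 328.3 / 773.1 = 0.4246.

0.425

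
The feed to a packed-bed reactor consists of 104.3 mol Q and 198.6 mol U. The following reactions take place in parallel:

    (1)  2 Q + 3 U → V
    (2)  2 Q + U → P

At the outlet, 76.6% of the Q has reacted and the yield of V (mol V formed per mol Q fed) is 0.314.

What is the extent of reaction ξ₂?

ξ₂ = 7.2 mol

Yield of V: 1ξ₁ / 104.3 = 0.314 → ξ₁ = 32.75 mol.
Conversion of Q: 2ξ₁ + 2ξ₂ = 0.766 × 104.3 = 79.89 → ξ₂ = 7.197 mol.
Outlet amounts (n = n₀ + Σ ν·ξ):
  Q: 104.3 − 2(32.75) − 2(7.197) = 24.41
  U: 198.6 − 3(32.75) − 1(7.197) = 93.15
  V: 0 + 1(32.75) = 32.75
  P: 0 + 1(7.197) = 7.197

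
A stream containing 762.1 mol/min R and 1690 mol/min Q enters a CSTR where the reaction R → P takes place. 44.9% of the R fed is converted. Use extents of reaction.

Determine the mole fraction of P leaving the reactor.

R reacted = 0.449 × 762.1 = 342.2 mol/min; ν_R = −1, so ξ = 342.2/1 = 342.2 mol/min.
Outlet amounts (n = n₀ + ν ξ):
  R: 762.1 − 1(342.2) = 419.9
  P: 0 + 1(342.2) = 342.2
  Q: 1690 (inert)
Total out = 2452 mol/min; y_P = 342.2 / 2452 = 0.1395.

0.14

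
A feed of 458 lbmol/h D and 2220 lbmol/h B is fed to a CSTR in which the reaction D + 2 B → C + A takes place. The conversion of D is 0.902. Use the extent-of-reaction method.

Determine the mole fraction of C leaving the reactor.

0.182

D reacted = 0.902 × 458 = 413.1 lbmol/h; ν_D = −1, so ξ = 413.1/1 = 413.1 lbmol/h.
Outlet amounts (n = n₀ + ν ξ):
  D: 458 − 1(413.1) = 44.88
  B: 2220 − 2(413.1) = 1394
  C: 0 + 1(413.1) = 413.1
  A: 0 + 1(413.1) = 413.1
Total out = 2265 lbmol/h; y_C = 413.1 / 2265 = 0.1824.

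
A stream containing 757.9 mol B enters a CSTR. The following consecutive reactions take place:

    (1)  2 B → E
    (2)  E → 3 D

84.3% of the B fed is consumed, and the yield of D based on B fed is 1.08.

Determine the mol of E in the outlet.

Conversion of B: B consumed = 2ξ₁ = 0.843 × 757.9 → ξ₁ = 319.5 mol.
Yield of D: 3ξ₂ / 757.9 = 1.08 → ξ₂ = 272.8 mol.
Outlet amounts (n = n₀ + Σ ν·ξ):
  B: 757.9 − 2(319.5) = 119
  E: 0 + 1(319.5) − 1(272.8) = 46.61
  D: 0 + 3(272.8) = 818.5

46.6 mol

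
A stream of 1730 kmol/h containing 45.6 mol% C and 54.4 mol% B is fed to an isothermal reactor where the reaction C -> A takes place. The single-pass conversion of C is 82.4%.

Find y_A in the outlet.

C reacted = 0.824 × 788.9 = 650 kmol/h; ν_C = −1, so ξ = 650/1 = 650 kmol/h.
Outlet amounts (n = n₀ + ν ξ):
  C: 788.9 − 1(650) = 138.8
  A: 0 + 1(650) = 650
  B: 941.1 (inert)
Total out = 1730 kmol/h; y_A = 650 / 1730 = 0.3757.

0.376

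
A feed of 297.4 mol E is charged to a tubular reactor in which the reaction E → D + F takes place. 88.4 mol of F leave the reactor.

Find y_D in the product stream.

For F: n = n₀ + 1ξ → 88.4 = 0 + 1ξ, giving ξ = 88.4 mol.
Outlet amounts (n = n₀ + ν ξ):
  E: 297.4 − 1(88.4) = 209
  D: 0 + 1(88.4) = 88.4
  F: 0 + 1(88.4) = 88.4
Total out = 385.8 mol; y_D = 88.4 / 385.8 = 0.2291.

0.229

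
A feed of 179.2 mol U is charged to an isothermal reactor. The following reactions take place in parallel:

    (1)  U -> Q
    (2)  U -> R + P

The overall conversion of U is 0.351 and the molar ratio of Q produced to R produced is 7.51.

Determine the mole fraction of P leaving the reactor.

0.0396

Conversion of U: U consumed = 0.351 × 179.2 = 62.9 mol = 1ξ₁ + 1ξ₂.
Selectivity: 1ξ₁ / (1ξ₂) = 7.51 → ξ₁ = 7.51 ξ₂.
Substitute: (1·7.51 + 1) ξ₂ = 62.9 → ξ₂ = 7.391 mol, ξ₁ = 55.51 mol.
Outlet amounts (n = n₀ + Σ ν·ξ):
  U: 179.2 − 1(55.51) − 1(7.391) = 116.3
  Q: 0 + 1(55.51) = 55.51
  R: 0 + 1(7.391) = 7.391
  P: 0 + 1(7.391) = 7.391
Total out = 186.6 mol; y_P = 7.391 / 186.6 = 0.03961.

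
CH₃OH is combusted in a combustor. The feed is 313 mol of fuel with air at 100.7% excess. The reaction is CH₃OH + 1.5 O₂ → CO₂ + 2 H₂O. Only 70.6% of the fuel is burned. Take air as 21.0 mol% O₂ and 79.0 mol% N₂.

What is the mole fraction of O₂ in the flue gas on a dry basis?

0.137

Stoichiometric O₂ = 1.5 × 313 = 469.5 mol; O₂ fed = 469.5 × 2.007 = 942.3 mol.
N₂ fed = 942.3 × 79/21 = 3545 mol.
Fuel reacted = 0.706 × 313 → ξ = 221 mol.
Outlet (n = n₀ + ν ξ):
  CH₃OH: 313 − 1(221) = 92.02
  O₂: 942.3 − 1.5(221) = 610.8
  N₂: 3545 (inert)
  CO₂: 0 + 1(221) = 221
  H₂O: 0 + 2(221) = 442
Dry total = 4469 mol; y_O₂ (dry) = 610.8 / 4469 = 0.1367.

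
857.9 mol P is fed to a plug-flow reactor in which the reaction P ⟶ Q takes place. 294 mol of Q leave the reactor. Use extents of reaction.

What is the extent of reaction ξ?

ξ = 294 mol

For Q: n = n₀ + 1ξ → 294 = 0 + 1ξ, giving ξ = 294 mol.
Outlet amounts (n = n₀ + ν ξ):
  P: 857.9 − 1(294) = 563.9
  Q: 0 + 1(294) = 294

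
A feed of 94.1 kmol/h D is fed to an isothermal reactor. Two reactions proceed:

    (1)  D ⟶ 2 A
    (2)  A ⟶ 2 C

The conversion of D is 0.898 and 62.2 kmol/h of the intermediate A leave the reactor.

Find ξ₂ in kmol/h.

Conversion of D: D consumed = 1ξ₁ = 0.898 × 94.1 → ξ₁ = 84.5 kmol/h.
A balance: n_A = 0 + 2ξ₁ − 1ξ₂ = 62.2 → ξ₂ = (2·84.5 − 62.2)/1 = 106.8 kmol/h.
Outlet amounts (n = n₀ + Σ ν·ξ):
  D: 94.1 − 1(84.5) = 9.598
  A: 0 + 2(84.5) − 1(106.8) = 62.2
  C: 0 + 2(106.8) = 213.6

ξ₂ = 107 kmol/h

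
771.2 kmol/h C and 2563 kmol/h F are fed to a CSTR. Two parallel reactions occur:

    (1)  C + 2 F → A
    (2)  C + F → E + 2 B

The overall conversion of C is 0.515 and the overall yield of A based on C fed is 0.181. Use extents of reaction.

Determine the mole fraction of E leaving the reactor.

Yield of A: 1ξ₁ / 771.2 = 0.181 → ξ₁ = 139.6 kmol/h.
Conversion of C: 1ξ₁ + 1ξ₂ = 0.515 × 771.2 = 397.2 → ξ₂ = 257.6 kmol/h.
Outlet amounts (n = n₀ + Σ ν·ξ):
  C: 771.2 − 1(139.6) − 1(257.6) = 374
  F: 2563 − 2(139.6) − 1(257.6) = 2026
  A: 0 + 1(139.6) = 139.6
  E: 0 + 1(257.6) = 257.6
  B: 0 + 2(257.6) = 515.2
Total out = 3313 kmol/h; y_E = 257.6 / 3313 = 0.07776.

0.0778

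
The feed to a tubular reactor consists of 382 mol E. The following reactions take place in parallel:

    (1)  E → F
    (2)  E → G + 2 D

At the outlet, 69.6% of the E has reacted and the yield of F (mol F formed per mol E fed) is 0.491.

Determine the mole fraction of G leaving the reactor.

Yield of F: 1ξ₁ / 382 = 0.491 → ξ₁ = 187.6 mol.
Conversion of E: 1ξ₁ + 1ξ₂ = 0.696 × 382 = 265.9 → ξ₂ = 78.31 mol.
Outlet amounts (n = n₀ + Σ ν·ξ):
  E: 382 − 1(187.6) − 1(78.31) = 116.1
  F: 0 + 1(187.6) = 187.6
  G: 0 + 1(78.31) = 78.31
  D: 0 + 2(78.31) = 156.6
Total out = 538.6 mol; y_G = 78.31 / 538.6 = 0.1454.

0.145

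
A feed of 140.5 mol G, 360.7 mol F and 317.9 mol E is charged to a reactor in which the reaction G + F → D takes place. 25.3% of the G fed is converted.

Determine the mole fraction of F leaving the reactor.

G reacted = 0.253 × 140.5 = 35.55 mol; ν_G = −1, so ξ = 35.55/1 = 35.55 mol.
Outlet amounts (n = n₀ + ν ξ):
  G: 140.5 − 1(35.55) = 105
  F: 360.7 − 1(35.55) = 325.2
  D: 0 + 1(35.55) = 35.55
  E: 317.9 (inert)
Total out = 783.6 mol; y_F = 325.2 / 783.6 = 0.415.

0.415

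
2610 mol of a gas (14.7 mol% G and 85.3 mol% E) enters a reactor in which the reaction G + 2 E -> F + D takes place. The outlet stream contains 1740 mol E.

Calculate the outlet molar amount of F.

For E: n = n₀ − 2ξ → 1740 = 2226 − 2ξ, giving ξ = 243.2 mol.
Outlet amounts (n = n₀ + ν ξ):
  G: 383.7 − 1(243.2) = 140.5
  E: 2226 − 2(243.2) = 1740
  F: 0 + 1(243.2) = 243.2
  D: 0 + 1(243.2) = 243.2

243 mol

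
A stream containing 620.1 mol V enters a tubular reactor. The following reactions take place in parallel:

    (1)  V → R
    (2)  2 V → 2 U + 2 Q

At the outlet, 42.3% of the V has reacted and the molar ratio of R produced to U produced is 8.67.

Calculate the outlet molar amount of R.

Conversion of V: V consumed = 0.423 × 620.1 = 262.3 mol = 1ξ₁ + 2ξ₂.
Selectivity: 1ξ₁ / (2ξ₂) = 8.67 → ξ₁ = 17.34 ξ₂.
Substitute: (1·17.34 + 2) ξ₂ = 262.3 → ξ₂ = 13.56 mol, ξ₁ = 235.2 mol.
Outlet amounts (n = n₀ + Σ ν·ξ):
  V: 620.1 − 1(235.2) − 2(13.56) = 357.8
  R: 0 + 1(235.2) = 235.2
  U: 0 + 2(13.56) = 27.13
  Q: 0 + 2(13.56) = 27.13

235 mol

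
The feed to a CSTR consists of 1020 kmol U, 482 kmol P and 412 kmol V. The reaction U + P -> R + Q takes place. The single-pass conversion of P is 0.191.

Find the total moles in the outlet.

1910 kmol

P reacted = 0.191 × 482 = 92.06 kmol; ν_P = −1, so ξ = 92.06/1 = 92.06 kmol.
Outlet amounts (n = n₀ + ν ξ):
  U: 1020 − 1(92.06) = 927.9
  P: 482 − 1(92.06) = 389.9
  R: 0 + 1(92.06) = 92.06
  Q: 0 + 1(92.06) = 92.06
  V: 412 (inert)
Total out = 927.9 + 389.9 + 92.06 + 92.06 + 412 = 1914 kmol.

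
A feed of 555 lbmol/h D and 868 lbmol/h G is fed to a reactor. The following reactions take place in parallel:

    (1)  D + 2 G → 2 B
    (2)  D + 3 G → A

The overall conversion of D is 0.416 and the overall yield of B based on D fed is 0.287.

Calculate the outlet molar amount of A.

151 lbmol/h

Yield of B: 2ξ₁ / 555 = 0.287 → ξ₁ = 79.64 lbmol/h.
Conversion of D: 1ξ₁ + 1ξ₂ = 0.416 × 555 = 230.9 → ξ₂ = 151.2 lbmol/h.
Outlet amounts (n = n₀ + Σ ν·ξ):
  D: 555 − 1(79.64) − 1(151.2) = 324.1
  G: 868 − 2(79.64) − 3(151.2) = 255
  B: 0 + 2(79.64) = 159.3
  A: 0 + 1(151.2) = 151.2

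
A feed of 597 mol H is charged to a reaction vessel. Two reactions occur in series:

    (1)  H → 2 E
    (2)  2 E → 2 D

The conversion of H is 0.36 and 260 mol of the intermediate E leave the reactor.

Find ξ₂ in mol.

Conversion of H: H consumed = 1ξ₁ = 0.36 × 597 → ξ₁ = 214.9 mol.
E balance: n_E = 0 + 2ξ₁ − 2ξ₂ = 260 → ξ₂ = (2·214.9 − 260)/2 = 84.92 mol.
Outlet amounts (n = n₀ + Σ ν·ξ):
  H: 597 − 1(214.9) = 382.1
  E: 0 + 2(214.9) − 2(84.92) = 260
  D: 0 + 2(84.92) = 169.8

ξ₂ = 84.9 mol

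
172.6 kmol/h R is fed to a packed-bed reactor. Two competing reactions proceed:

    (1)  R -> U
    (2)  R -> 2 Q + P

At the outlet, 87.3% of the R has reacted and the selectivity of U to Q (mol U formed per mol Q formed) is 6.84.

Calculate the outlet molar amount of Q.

Conversion of R: R consumed = 0.873 × 172.6 = 150.7 kmol/h = 1ξ₁ + 1ξ₂.
Selectivity: 1ξ₁ / (2ξ₂) = 6.84 → ξ₁ = 13.68 ξ₂.
Substitute: (1·13.68 + 1) ξ₂ = 150.7 → ξ₂ = 10.26 kmol/h, ξ₁ = 140.4 kmol/h.
Outlet amounts (n = n₀ + Σ ν·ξ):
  R: 172.6 − 1(140.4) − 1(10.26) = 21.92
  U: 0 + 1(140.4) = 140.4
  Q: 0 + 2(10.26) = 20.53
  P: 0 + 1(10.26) = 10.26

20.5 kmol/h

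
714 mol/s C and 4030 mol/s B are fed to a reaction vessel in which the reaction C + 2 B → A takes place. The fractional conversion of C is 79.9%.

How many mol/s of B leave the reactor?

C reacted = 0.799 × 714 = 570.5 mol/s; ν_C = −1, so ξ = 570.5/1 = 570.5 mol/s.
Outlet amounts (n = n₀ + ν ξ):
  C: 714 − 1(570.5) = 143.5
  B: 4030 − 2(570.5) = 2889
  A: 0 + 1(570.5) = 570.5

2890 mol/s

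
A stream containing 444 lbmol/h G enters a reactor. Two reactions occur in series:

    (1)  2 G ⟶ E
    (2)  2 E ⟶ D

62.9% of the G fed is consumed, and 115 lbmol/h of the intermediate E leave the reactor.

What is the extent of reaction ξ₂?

Conversion of G: G consumed = 2ξ₁ = 0.629 × 444 → ξ₁ = 139.6 lbmol/h.
E balance: n_E = 0 + 1ξ₁ − 2ξ₂ = 115 → ξ₂ = (1·139.6 − 115)/2 = 12.32 lbmol/h.
Outlet amounts (n = n₀ + Σ ν·ξ):
  G: 444 − 2(139.6) = 164.7
  E: 0 + 1(139.6) − 2(12.32) = 115
  D: 0 + 1(12.32) = 12.32

ξ₂ = 12.3 lbmol/h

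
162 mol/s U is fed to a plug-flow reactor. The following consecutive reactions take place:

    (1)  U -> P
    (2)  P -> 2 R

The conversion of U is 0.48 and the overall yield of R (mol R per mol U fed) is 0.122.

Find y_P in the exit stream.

Conversion of U: U consumed = 1ξ₁ = 0.48 × 162 → ξ₁ = 77.76 mol/s.
Yield of R: 2ξ₂ / 162 = 0.122 → ξ₂ = 9.882 mol/s.
Outlet amounts (n = n₀ + Σ ν·ξ):
  U: 162 − 1(77.76) = 84.24
  P: 0 + 1(77.76) − 1(9.882) = 67.88
  R: 0 + 2(9.882) = 19.76
Total out = 171.9 mol/s; y_P = 67.88 / 171.9 = 0.3949.

0.395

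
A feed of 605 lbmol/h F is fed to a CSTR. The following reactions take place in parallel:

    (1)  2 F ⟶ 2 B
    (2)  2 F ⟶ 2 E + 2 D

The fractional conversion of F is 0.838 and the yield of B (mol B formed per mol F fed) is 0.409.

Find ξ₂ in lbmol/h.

ξ₂ = 130 lbmol/h

Yield of B: 2ξ₁ / 605 = 0.409 → ξ₁ = 123.7 lbmol/h.
Conversion of F: 2ξ₁ + 2ξ₂ = 0.838 × 605 = 507 → ξ₂ = 129.8 lbmol/h.
Outlet amounts (n = n₀ + Σ ν·ξ):
  F: 605 − 2(123.7) − 2(129.8) = 98.01
  B: 0 + 2(123.7) = 247.4
  E: 0 + 2(129.8) = 259.5
  D: 0 + 2(129.8) = 259.5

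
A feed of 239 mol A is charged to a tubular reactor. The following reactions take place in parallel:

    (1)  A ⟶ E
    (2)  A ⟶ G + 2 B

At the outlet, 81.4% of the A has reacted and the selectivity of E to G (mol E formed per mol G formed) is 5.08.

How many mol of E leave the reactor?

163 mol

Conversion of A: A consumed = 0.814 × 239 = 194.5 mol = 1ξ₁ + 1ξ₂.
Selectivity: 1ξ₁ / (1ξ₂) = 5.08 → ξ₁ = 5.08 ξ₂.
Substitute: (1·5.08 + 1) ξ₂ = 194.5 → ξ₂ = 32 mol, ξ₁ = 162.5 mol.
Outlet amounts (n = n₀ + Σ ν·ξ):
  A: 239 − 1(162.5) − 1(32) = 44.45
  E: 0 + 1(162.5) = 162.5
  G: 0 + 1(32) = 32
  B: 0 + 2(32) = 64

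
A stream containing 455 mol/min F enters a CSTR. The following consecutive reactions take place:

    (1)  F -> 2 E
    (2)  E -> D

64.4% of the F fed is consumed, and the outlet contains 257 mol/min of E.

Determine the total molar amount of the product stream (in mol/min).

Conversion of F: F consumed = 1ξ₁ = 0.644 × 455 → ξ₁ = 293 mol/min.
E balance: n_E = 0 + 2ξ₁ − 1ξ₂ = 257 → ξ₂ = (2·293 − 257)/1 = 329 mol/min.
Outlet amounts (n = n₀ + Σ ν·ξ):
  F: 455 − 1(293) = 162
  E: 0 + 2(293) − 1(329) = 257
  D: 0 + 1(329) = 329
Total out = 162 + 257 + 329 = 748 mol/min.

748 mol/min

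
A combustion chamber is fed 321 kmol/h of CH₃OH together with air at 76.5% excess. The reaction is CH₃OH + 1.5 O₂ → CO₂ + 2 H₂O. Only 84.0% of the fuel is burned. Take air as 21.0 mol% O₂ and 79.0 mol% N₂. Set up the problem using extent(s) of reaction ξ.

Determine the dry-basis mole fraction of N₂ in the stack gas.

0.807

Stoichiometric O₂ = 1.5 × 321 = 481.5 kmol/h; O₂ fed = 481.5 × 1.765 = 849.8 kmol/h.
N₂ fed = 849.8 × 79/21 = 3197 kmol/h.
Fuel reacted = 0.84 × 321 → ξ = 269.6 kmol/h.
Outlet (n = n₀ + ν ξ):
  CH₃OH: 321 − 1(269.6) = 51.36
  O₂: 849.8 − 1.5(269.6) = 445.4
  N₂: 3197 (inert)
  CO₂: 0 + 1(269.6) = 269.6
  H₂O: 0 + 2(269.6) = 539.3
Dry total = 3963 kmol/h; y_N₂ (dry) = 3197 / 3963 = 0.8066.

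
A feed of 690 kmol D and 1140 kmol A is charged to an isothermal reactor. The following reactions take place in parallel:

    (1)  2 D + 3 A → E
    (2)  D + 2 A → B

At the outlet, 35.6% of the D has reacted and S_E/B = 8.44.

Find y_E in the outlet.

0.0866

Conversion of D: D consumed = 0.356 × 690 = 245.6 kmol = 2ξ₁ + 1ξ₂.
Selectivity: 1ξ₁ / (1ξ₂) = 8.44 → ξ₁ = 8.44 ξ₂.
Substitute: (2·8.44 + 1) ξ₂ = 245.6 → ξ₂ = 13.74 kmol, ξ₁ = 116 kmol.
Outlet amounts (n = n₀ + Σ ν·ξ):
  D: 690 − 2(116) − 1(13.74) = 444.4
  A: 1140 − 3(116) − 2(13.74) = 764.7
  E: 0 + 1(116) = 116
  B: 0 + 1(13.74) = 13.74
Total out = 1339 kmol; y_E = 116 / 1339 = 0.08661.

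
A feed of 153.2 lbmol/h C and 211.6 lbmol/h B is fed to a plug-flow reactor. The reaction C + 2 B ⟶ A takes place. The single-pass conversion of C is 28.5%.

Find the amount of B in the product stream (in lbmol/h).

124 lbmol/h

C reacted = 0.285 × 153.2 = 43.66 lbmol/h; ν_C = −1, so ξ = 43.66/1 = 43.66 lbmol/h.
Outlet amounts (n = n₀ + ν ξ):
  C: 153.2 − 1(43.66) = 109.5
  B: 211.6 − 2(43.66) = 124.3
  A: 0 + 1(43.66) = 43.66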